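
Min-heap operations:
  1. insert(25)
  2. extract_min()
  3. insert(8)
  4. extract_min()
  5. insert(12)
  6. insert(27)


insert(25) -> [25]
extract_min()->25, []
insert(8) -> [8]
extract_min()->8, []
insert(12) -> [12]
insert(27) -> [12, 27]

Final heap: [12, 27]


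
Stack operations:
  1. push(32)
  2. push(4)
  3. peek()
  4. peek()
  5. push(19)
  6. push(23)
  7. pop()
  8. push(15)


push(32) -> [32]
push(4) -> [32, 4]
peek()->4
peek()->4
push(19) -> [32, 4, 19]
push(23) -> [32, 4, 19, 23]
pop()->23, [32, 4, 19]
push(15) -> [32, 4, 19, 15]

Final stack: [32, 4, 19, 15]


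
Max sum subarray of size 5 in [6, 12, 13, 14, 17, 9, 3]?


[0:5]: 62
[1:6]: 65
[2:7]: 56

Max: 65 at [1:6]


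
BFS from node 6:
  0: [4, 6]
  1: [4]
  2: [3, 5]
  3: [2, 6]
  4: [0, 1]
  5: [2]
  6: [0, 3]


Visit 6, enqueue [0, 3]
Visit 0, enqueue [4]
Visit 3, enqueue [2]
Visit 4, enqueue [1]
Visit 2, enqueue [5]
Visit 1, enqueue []
Visit 5, enqueue []

BFS order: [6, 0, 3, 4, 2, 1, 5]


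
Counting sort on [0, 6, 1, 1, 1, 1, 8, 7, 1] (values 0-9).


Input: [0, 6, 1, 1, 1, 1, 8, 7, 1]
Counts: [1, 5, 0, 0, 0, 0, 1, 1, 1, 0]

Sorted: [0, 1, 1, 1, 1, 1, 6, 7, 8]


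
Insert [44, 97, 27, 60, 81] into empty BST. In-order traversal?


Insert 44: root
Insert 97: R from 44
Insert 27: L from 44
Insert 60: R from 44 -> L from 97
Insert 81: R from 44 -> L from 97 -> R from 60

In-order: [27, 44, 60, 81, 97]


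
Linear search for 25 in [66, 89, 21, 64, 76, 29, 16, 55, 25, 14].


i=0: 66!=25
i=1: 89!=25
i=2: 21!=25
i=3: 64!=25
i=4: 76!=25
i=5: 29!=25
i=6: 16!=25
i=7: 55!=25
i=8: 25==25 found!

Found at 8, 9 comps


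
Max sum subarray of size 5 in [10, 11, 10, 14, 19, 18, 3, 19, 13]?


[0:5]: 64
[1:6]: 72
[2:7]: 64
[3:8]: 73
[4:9]: 72

Max: 73 at [3:8]


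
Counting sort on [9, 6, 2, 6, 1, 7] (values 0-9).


Input: [9, 6, 2, 6, 1, 7]
Counts: [0, 1, 1, 0, 0, 0, 2, 1, 0, 1]

Sorted: [1, 2, 6, 6, 7, 9]


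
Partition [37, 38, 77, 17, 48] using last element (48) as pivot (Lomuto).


Pivot: 48
  37 <= 48: advance i (no swap)
  38 <= 48: advance i (no swap)
  17 <= 48: swap -> [37, 38, 17, 77, 48]
Place pivot at 3: [37, 38, 17, 48, 77]

Partitioned: [37, 38, 17, 48, 77]


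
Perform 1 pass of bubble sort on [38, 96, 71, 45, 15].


Initial: [38, 96, 71, 45, 15]
Pass 1: [38, 71, 45, 15, 96] (3 swaps)

After 1 pass: [38, 71, 45, 15, 96]


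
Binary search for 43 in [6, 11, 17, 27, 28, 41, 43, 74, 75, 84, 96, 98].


Step 1: lo=0, hi=11, mid=5, val=41
Step 2: lo=6, hi=11, mid=8, val=75
Step 3: lo=6, hi=7, mid=6, val=43

Found at index 6


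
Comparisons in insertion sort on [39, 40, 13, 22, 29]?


Algorithm: insertion sort
Input: [39, 40, 13, 22, 29]
Sorted: [13, 22, 29, 39, 40]

9


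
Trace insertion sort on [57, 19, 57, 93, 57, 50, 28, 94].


Initial: [57, 19, 57, 93, 57, 50, 28, 94]
Insert 19: [19, 57, 57, 93, 57, 50, 28, 94]
Insert 57: [19, 57, 57, 93, 57, 50, 28, 94]
Insert 93: [19, 57, 57, 93, 57, 50, 28, 94]
Insert 57: [19, 57, 57, 57, 93, 50, 28, 94]
Insert 50: [19, 50, 57, 57, 57, 93, 28, 94]
Insert 28: [19, 28, 50, 57, 57, 57, 93, 94]
Insert 94: [19, 28, 50, 57, 57, 57, 93, 94]

Sorted: [19, 28, 50, 57, 57, 57, 93, 94]


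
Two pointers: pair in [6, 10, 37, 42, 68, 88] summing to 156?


lo=0(6)+hi=5(88)=94
lo=1(10)+hi=5(88)=98
lo=2(37)+hi=5(88)=125
lo=3(42)+hi=5(88)=130
lo=4(68)+hi=5(88)=156

Yes: 68+88=156


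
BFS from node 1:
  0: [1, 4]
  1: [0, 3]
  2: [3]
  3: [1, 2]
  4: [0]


Visit 1, enqueue [0, 3]
Visit 0, enqueue [4]
Visit 3, enqueue [2]
Visit 4, enqueue []
Visit 2, enqueue []

BFS order: [1, 0, 3, 4, 2]


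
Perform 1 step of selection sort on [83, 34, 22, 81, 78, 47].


Initial: [83, 34, 22, 81, 78, 47]
Step 1: min=22 at 2
  Swap: [22, 34, 83, 81, 78, 47]

After 1 step: [22, 34, 83, 81, 78, 47]


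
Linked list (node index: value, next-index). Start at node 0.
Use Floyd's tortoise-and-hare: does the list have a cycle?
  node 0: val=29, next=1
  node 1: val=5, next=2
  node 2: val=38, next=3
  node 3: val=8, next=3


Floyd's tortoise (slow, +1) and hare (fast, +2):
  init: slow=0, fast=0
  step 1: slow=1, fast=2
  step 2: slow=2, fast=3
  step 3: slow=3, fast=3
  slow == fast at node 3: cycle detected

Cycle: yes


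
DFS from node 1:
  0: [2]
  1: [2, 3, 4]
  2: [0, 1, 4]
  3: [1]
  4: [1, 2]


Visit 1, push [4, 3, 2]
Visit 2, push [4, 0]
Visit 0, push []
Visit 4, push []
Visit 3, push []

DFS order: [1, 2, 0, 4, 3]


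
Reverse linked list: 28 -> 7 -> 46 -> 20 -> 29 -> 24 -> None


Step 1: curr=28, set curr.next=prev(None) | reversed so far: 28
Step 2: curr=7, set curr.next=prev(28) | reversed so far: 7 -> 28
Step 3: curr=46, set curr.next=prev(7) | reversed so far: 46 -> 7 -> 28
Step 4: curr=20, set curr.next=prev(46) | reversed so far: 20 -> 46 -> 7 -> 28
Step 5: curr=29, set curr.next=prev(20) | reversed so far: 29 -> 20 -> 46 -> 7 -> 28
Step 6: curr=24, set curr.next=prev(29) | reversed so far: 24 -> 29 -> 20 -> 46 -> 7 -> 28

24 -> 29 -> 20 -> 46 -> 7 -> 28 -> None


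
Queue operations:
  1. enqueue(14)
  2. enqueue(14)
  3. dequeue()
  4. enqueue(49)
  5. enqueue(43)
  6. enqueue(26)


enqueue(14) -> [14]
enqueue(14) -> [14, 14]
dequeue()->14, [14]
enqueue(49) -> [14, 49]
enqueue(43) -> [14, 49, 43]
enqueue(26) -> [14, 49, 43, 26]

Final queue: [14, 49, 43, 26]


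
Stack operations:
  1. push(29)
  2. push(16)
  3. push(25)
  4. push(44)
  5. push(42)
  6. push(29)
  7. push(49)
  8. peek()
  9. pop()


push(29) -> [29]
push(16) -> [29, 16]
push(25) -> [29, 16, 25]
push(44) -> [29, 16, 25, 44]
push(42) -> [29, 16, 25, 44, 42]
push(29) -> [29, 16, 25, 44, 42, 29]
push(49) -> [29, 16, 25, 44, 42, 29, 49]
peek()->49
pop()->49, [29, 16, 25, 44, 42, 29]

Final stack: [29, 16, 25, 44, 42, 29]


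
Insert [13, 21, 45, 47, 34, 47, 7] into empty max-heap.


Insert 13: [13]
Insert 21: [21, 13]
Insert 45: [45, 13, 21]
Insert 47: [47, 45, 21, 13]
Insert 34: [47, 45, 21, 13, 34]
Insert 47: [47, 45, 47, 13, 34, 21]
Insert 7: [47, 45, 47, 13, 34, 21, 7]

Final heap: [47, 45, 47, 13, 34, 21, 7]


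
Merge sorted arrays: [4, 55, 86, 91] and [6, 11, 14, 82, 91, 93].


Take 4 from A
Take 6 from B
Take 11 from B
Take 14 from B
Take 55 from A
Take 82 from B
Take 86 from A
Take 91 from A

Merged: [4, 6, 11, 14, 55, 82, 86, 91, 91, 93]


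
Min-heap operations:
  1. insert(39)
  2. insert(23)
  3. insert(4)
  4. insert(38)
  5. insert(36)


insert(39) -> [39]
insert(23) -> [23, 39]
insert(4) -> [4, 39, 23]
insert(38) -> [4, 38, 23, 39]
insert(36) -> [4, 36, 23, 39, 38]

Final heap: [4, 36, 23, 39, 38]


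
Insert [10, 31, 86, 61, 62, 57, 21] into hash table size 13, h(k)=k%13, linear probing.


Insert 10: h=10 -> slot 10
Insert 31: h=5 -> slot 5
Insert 86: h=8 -> slot 8
Insert 61: h=9 -> slot 9
Insert 62: h=10, 1 probes -> slot 11
Insert 57: h=5, 1 probes -> slot 6
Insert 21: h=8, 4 probes -> slot 12

Table: [None, None, None, None, None, 31, 57, None, 86, 61, 10, 62, 21]


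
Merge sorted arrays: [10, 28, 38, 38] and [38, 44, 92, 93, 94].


Take 10 from A
Take 28 from A
Take 38 from A
Take 38 from A

Merged: [10, 28, 38, 38, 38, 44, 92, 93, 94]


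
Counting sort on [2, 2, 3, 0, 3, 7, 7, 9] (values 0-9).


Input: [2, 2, 3, 0, 3, 7, 7, 9]
Counts: [1, 0, 2, 2, 0, 0, 0, 2, 0, 1]

Sorted: [0, 2, 2, 3, 3, 7, 7, 9]


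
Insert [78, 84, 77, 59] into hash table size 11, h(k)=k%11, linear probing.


Insert 78: h=1 -> slot 1
Insert 84: h=7 -> slot 7
Insert 77: h=0 -> slot 0
Insert 59: h=4 -> slot 4

Table: [77, 78, None, None, 59, None, None, 84, None, None, None]


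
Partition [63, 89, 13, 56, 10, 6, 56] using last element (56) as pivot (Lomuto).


Pivot: 56
  13 <= 56: swap -> [13, 89, 63, 56, 10, 6, 56]
  56 <= 56: swap -> [13, 56, 63, 89, 10, 6, 56]
  10 <= 56: swap -> [13, 56, 10, 89, 63, 6, 56]
  6 <= 56: swap -> [13, 56, 10, 6, 63, 89, 56]
Place pivot at 4: [13, 56, 10, 6, 56, 89, 63]

Partitioned: [13, 56, 10, 6, 56, 89, 63]


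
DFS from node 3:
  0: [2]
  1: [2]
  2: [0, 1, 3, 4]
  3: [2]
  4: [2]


Visit 3, push [2]
Visit 2, push [4, 1, 0]
Visit 0, push []
Visit 1, push []
Visit 4, push []

DFS order: [3, 2, 0, 1, 4]


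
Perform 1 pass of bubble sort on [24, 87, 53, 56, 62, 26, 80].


Initial: [24, 87, 53, 56, 62, 26, 80]
Pass 1: [24, 53, 56, 62, 26, 80, 87] (5 swaps)

After 1 pass: [24, 53, 56, 62, 26, 80, 87]


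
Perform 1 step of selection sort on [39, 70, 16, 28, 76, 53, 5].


Initial: [39, 70, 16, 28, 76, 53, 5]
Step 1: min=5 at 6
  Swap: [5, 70, 16, 28, 76, 53, 39]

After 1 step: [5, 70, 16, 28, 76, 53, 39]


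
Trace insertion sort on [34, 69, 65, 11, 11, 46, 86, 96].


Initial: [34, 69, 65, 11, 11, 46, 86, 96]
Insert 69: [34, 69, 65, 11, 11, 46, 86, 96]
Insert 65: [34, 65, 69, 11, 11, 46, 86, 96]
Insert 11: [11, 34, 65, 69, 11, 46, 86, 96]
Insert 11: [11, 11, 34, 65, 69, 46, 86, 96]
Insert 46: [11, 11, 34, 46, 65, 69, 86, 96]
Insert 86: [11, 11, 34, 46, 65, 69, 86, 96]
Insert 96: [11, 11, 34, 46, 65, 69, 86, 96]

Sorted: [11, 11, 34, 46, 65, 69, 86, 96]


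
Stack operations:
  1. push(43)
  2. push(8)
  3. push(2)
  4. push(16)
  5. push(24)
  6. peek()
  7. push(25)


push(43) -> [43]
push(8) -> [43, 8]
push(2) -> [43, 8, 2]
push(16) -> [43, 8, 2, 16]
push(24) -> [43, 8, 2, 16, 24]
peek()->24
push(25) -> [43, 8, 2, 16, 24, 25]

Final stack: [43, 8, 2, 16, 24, 25]


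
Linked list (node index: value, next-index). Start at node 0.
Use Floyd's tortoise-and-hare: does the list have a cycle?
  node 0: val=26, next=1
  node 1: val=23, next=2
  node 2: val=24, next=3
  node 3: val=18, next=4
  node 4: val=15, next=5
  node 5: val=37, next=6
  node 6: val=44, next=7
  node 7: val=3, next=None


Floyd's tortoise (slow, +1) and hare (fast, +2):
  init: slow=0, fast=0
  step 1: slow=1, fast=2
  step 2: slow=2, fast=4
  step 3: slow=3, fast=6
  step 4: fast 6->7->None, no cycle

Cycle: no


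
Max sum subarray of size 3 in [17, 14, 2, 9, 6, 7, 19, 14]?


[0:3]: 33
[1:4]: 25
[2:5]: 17
[3:6]: 22
[4:7]: 32
[5:8]: 40

Max: 40 at [5:8]


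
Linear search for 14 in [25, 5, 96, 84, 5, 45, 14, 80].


i=0: 25!=14
i=1: 5!=14
i=2: 96!=14
i=3: 84!=14
i=4: 5!=14
i=5: 45!=14
i=6: 14==14 found!

Found at 6, 7 comps


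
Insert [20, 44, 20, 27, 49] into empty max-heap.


Insert 20: [20]
Insert 44: [44, 20]
Insert 20: [44, 20, 20]
Insert 27: [44, 27, 20, 20]
Insert 49: [49, 44, 20, 20, 27]

Final heap: [49, 44, 20, 20, 27]


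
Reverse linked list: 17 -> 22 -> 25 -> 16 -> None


Step 1: curr=17, set curr.next=prev(None) | reversed so far: 17
Step 2: curr=22, set curr.next=prev(17) | reversed so far: 22 -> 17
Step 3: curr=25, set curr.next=prev(22) | reversed so far: 25 -> 22 -> 17
Step 4: curr=16, set curr.next=prev(25) | reversed so far: 16 -> 25 -> 22 -> 17

16 -> 25 -> 22 -> 17 -> None


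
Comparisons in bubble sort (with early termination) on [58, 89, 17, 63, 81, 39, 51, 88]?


Algorithm: bubble sort (with early termination)
Input: [58, 89, 17, 63, 81, 39, 51, 88]
Sorted: [17, 39, 51, 58, 63, 81, 88, 89]

25


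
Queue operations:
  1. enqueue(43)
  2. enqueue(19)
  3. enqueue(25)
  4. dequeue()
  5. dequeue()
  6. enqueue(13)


enqueue(43) -> [43]
enqueue(19) -> [43, 19]
enqueue(25) -> [43, 19, 25]
dequeue()->43, [19, 25]
dequeue()->19, [25]
enqueue(13) -> [25, 13]

Final queue: [25, 13]


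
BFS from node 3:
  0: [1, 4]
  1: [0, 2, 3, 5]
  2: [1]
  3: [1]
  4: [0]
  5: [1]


Visit 3, enqueue [1]
Visit 1, enqueue [0, 2, 5]
Visit 0, enqueue [4]
Visit 2, enqueue []
Visit 5, enqueue []
Visit 4, enqueue []

BFS order: [3, 1, 0, 2, 5, 4]


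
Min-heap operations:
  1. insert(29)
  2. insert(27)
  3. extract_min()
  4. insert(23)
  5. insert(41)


insert(29) -> [29]
insert(27) -> [27, 29]
extract_min()->27, [29]
insert(23) -> [23, 29]
insert(41) -> [23, 29, 41]

Final heap: [23, 29, 41]


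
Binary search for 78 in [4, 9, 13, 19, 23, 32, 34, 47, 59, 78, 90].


Step 1: lo=0, hi=10, mid=5, val=32
Step 2: lo=6, hi=10, mid=8, val=59
Step 3: lo=9, hi=10, mid=9, val=78

Found at index 9


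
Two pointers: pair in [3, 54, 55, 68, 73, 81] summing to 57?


lo=0(3)+hi=5(81)=84
lo=0(3)+hi=4(73)=76
lo=0(3)+hi=3(68)=71
lo=0(3)+hi=2(55)=58
lo=0(3)+hi=1(54)=57

Yes: 3+54=57


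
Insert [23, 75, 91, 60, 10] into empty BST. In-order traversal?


Insert 23: root
Insert 75: R from 23
Insert 91: R from 23 -> R from 75
Insert 60: R from 23 -> L from 75
Insert 10: L from 23

In-order: [10, 23, 60, 75, 91]


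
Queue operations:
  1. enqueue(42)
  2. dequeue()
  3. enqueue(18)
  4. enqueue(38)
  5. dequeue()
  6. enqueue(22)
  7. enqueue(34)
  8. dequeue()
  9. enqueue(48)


enqueue(42) -> [42]
dequeue()->42, []
enqueue(18) -> [18]
enqueue(38) -> [18, 38]
dequeue()->18, [38]
enqueue(22) -> [38, 22]
enqueue(34) -> [38, 22, 34]
dequeue()->38, [22, 34]
enqueue(48) -> [22, 34, 48]

Final queue: [22, 34, 48]


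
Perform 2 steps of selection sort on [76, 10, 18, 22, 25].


Initial: [76, 10, 18, 22, 25]
Step 1: min=10 at 1
  Swap: [10, 76, 18, 22, 25]
Step 2: min=18 at 2
  Swap: [10, 18, 76, 22, 25]

After 2 steps: [10, 18, 76, 22, 25]


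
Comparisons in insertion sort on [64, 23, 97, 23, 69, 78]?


Algorithm: insertion sort
Input: [64, 23, 97, 23, 69, 78]
Sorted: [23, 23, 64, 69, 78, 97]

9


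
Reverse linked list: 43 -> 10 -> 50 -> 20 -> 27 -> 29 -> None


Step 1: curr=43, set curr.next=prev(None) | reversed so far: 43
Step 2: curr=10, set curr.next=prev(43) | reversed so far: 10 -> 43
Step 3: curr=50, set curr.next=prev(10) | reversed so far: 50 -> 10 -> 43
Step 4: curr=20, set curr.next=prev(50) | reversed so far: 20 -> 50 -> 10 -> 43
Step 5: curr=27, set curr.next=prev(20) | reversed so far: 27 -> 20 -> 50 -> 10 -> 43
Step 6: curr=29, set curr.next=prev(27) | reversed so far: 29 -> 27 -> 20 -> 50 -> 10 -> 43

29 -> 27 -> 20 -> 50 -> 10 -> 43 -> None


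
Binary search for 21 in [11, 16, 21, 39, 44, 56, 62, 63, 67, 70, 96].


Step 1: lo=0, hi=10, mid=5, val=56
Step 2: lo=0, hi=4, mid=2, val=21

Found at index 2


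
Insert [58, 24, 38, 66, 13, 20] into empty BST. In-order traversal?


Insert 58: root
Insert 24: L from 58
Insert 38: L from 58 -> R from 24
Insert 66: R from 58
Insert 13: L from 58 -> L from 24
Insert 20: L from 58 -> L from 24 -> R from 13

In-order: [13, 20, 24, 38, 58, 66]


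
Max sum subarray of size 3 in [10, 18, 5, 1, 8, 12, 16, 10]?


[0:3]: 33
[1:4]: 24
[2:5]: 14
[3:6]: 21
[4:7]: 36
[5:8]: 38

Max: 38 at [5:8]


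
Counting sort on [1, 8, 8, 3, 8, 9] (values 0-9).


Input: [1, 8, 8, 3, 8, 9]
Counts: [0, 1, 0, 1, 0, 0, 0, 0, 3, 1]

Sorted: [1, 3, 8, 8, 8, 9]


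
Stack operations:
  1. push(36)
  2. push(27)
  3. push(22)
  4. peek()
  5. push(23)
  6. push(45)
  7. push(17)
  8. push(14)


push(36) -> [36]
push(27) -> [36, 27]
push(22) -> [36, 27, 22]
peek()->22
push(23) -> [36, 27, 22, 23]
push(45) -> [36, 27, 22, 23, 45]
push(17) -> [36, 27, 22, 23, 45, 17]
push(14) -> [36, 27, 22, 23, 45, 17, 14]

Final stack: [36, 27, 22, 23, 45, 17, 14]


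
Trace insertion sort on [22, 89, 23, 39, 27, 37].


Initial: [22, 89, 23, 39, 27, 37]
Insert 89: [22, 89, 23, 39, 27, 37]
Insert 23: [22, 23, 89, 39, 27, 37]
Insert 39: [22, 23, 39, 89, 27, 37]
Insert 27: [22, 23, 27, 39, 89, 37]
Insert 37: [22, 23, 27, 37, 39, 89]

Sorted: [22, 23, 27, 37, 39, 89]


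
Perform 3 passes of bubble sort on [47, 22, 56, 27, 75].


Initial: [47, 22, 56, 27, 75]
Pass 1: [22, 47, 27, 56, 75] (2 swaps)
Pass 2: [22, 27, 47, 56, 75] (1 swaps)
Pass 3: [22, 27, 47, 56, 75] (0 swaps)

After 3 passes: [22, 27, 47, 56, 75]


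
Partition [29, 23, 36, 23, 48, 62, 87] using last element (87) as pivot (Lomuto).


Pivot: 87
  29 <= 87: advance i (no swap)
  23 <= 87: advance i (no swap)
  36 <= 87: advance i (no swap)
  23 <= 87: advance i (no swap)
  48 <= 87: advance i (no swap)
  62 <= 87: advance i (no swap)
Place pivot at 6: [29, 23, 36, 23, 48, 62, 87]

Partitioned: [29, 23, 36, 23, 48, 62, 87]


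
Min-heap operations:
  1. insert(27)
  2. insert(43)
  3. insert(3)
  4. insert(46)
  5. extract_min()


insert(27) -> [27]
insert(43) -> [27, 43]
insert(3) -> [3, 43, 27]
insert(46) -> [3, 43, 27, 46]
extract_min()->3, [27, 43, 46]

Final heap: [27, 43, 46]


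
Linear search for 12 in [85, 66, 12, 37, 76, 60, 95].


i=0: 85!=12
i=1: 66!=12
i=2: 12==12 found!

Found at 2, 3 comps


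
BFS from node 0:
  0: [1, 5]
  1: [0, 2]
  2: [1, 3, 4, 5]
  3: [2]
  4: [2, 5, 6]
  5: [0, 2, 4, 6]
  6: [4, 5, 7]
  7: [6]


Visit 0, enqueue [1, 5]
Visit 1, enqueue [2]
Visit 5, enqueue [4, 6]
Visit 2, enqueue [3]
Visit 4, enqueue []
Visit 6, enqueue [7]
Visit 3, enqueue []
Visit 7, enqueue []

BFS order: [0, 1, 5, 2, 4, 6, 3, 7]


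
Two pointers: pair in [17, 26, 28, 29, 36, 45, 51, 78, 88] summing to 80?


lo=0(17)+hi=8(88)=105
lo=0(17)+hi=7(78)=95
lo=0(17)+hi=6(51)=68
lo=1(26)+hi=6(51)=77
lo=2(28)+hi=6(51)=79
lo=3(29)+hi=6(51)=80

Yes: 29+51=80


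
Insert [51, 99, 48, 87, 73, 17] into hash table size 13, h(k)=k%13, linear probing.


Insert 51: h=12 -> slot 12
Insert 99: h=8 -> slot 8
Insert 48: h=9 -> slot 9
Insert 87: h=9, 1 probes -> slot 10
Insert 73: h=8, 3 probes -> slot 11
Insert 17: h=4 -> slot 4

Table: [None, None, None, None, 17, None, None, None, 99, 48, 87, 73, 51]


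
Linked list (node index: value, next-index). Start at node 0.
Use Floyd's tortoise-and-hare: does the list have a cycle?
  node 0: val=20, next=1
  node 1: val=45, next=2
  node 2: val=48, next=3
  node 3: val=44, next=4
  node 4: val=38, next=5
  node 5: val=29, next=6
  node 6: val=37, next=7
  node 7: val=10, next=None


Floyd's tortoise (slow, +1) and hare (fast, +2):
  init: slow=0, fast=0
  step 1: slow=1, fast=2
  step 2: slow=2, fast=4
  step 3: slow=3, fast=6
  step 4: fast 6->7->None, no cycle

Cycle: no


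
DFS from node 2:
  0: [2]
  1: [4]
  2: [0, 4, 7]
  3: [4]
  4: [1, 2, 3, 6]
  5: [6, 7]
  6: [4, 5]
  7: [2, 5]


Visit 2, push [7, 4, 0]
Visit 0, push []
Visit 4, push [6, 3, 1]
Visit 1, push []
Visit 3, push []
Visit 6, push [5]
Visit 5, push [7]
Visit 7, push []

DFS order: [2, 0, 4, 1, 3, 6, 5, 7]


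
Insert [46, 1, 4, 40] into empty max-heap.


Insert 46: [46]
Insert 1: [46, 1]
Insert 4: [46, 1, 4]
Insert 40: [46, 40, 4, 1]

Final heap: [46, 40, 4, 1]


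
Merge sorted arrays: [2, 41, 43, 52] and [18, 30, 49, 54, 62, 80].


Take 2 from A
Take 18 from B
Take 30 from B
Take 41 from A
Take 43 from A
Take 49 from B
Take 52 from A

Merged: [2, 18, 30, 41, 43, 49, 52, 54, 62, 80]


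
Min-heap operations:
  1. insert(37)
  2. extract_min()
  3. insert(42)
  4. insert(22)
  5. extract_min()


insert(37) -> [37]
extract_min()->37, []
insert(42) -> [42]
insert(22) -> [22, 42]
extract_min()->22, [42]

Final heap: [42]


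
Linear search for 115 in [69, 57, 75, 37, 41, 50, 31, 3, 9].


i=0: 69!=115
i=1: 57!=115
i=2: 75!=115
i=3: 37!=115
i=4: 41!=115
i=5: 50!=115
i=6: 31!=115
i=7: 3!=115
i=8: 9!=115

Not found, 9 comps


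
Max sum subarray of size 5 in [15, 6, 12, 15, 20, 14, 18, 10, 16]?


[0:5]: 68
[1:6]: 67
[2:7]: 79
[3:8]: 77
[4:9]: 78

Max: 79 at [2:7]


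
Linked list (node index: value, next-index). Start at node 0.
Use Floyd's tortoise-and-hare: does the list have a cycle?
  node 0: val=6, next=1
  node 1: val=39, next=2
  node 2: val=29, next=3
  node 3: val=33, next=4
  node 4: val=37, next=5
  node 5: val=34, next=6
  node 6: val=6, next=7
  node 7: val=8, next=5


Floyd's tortoise (slow, +1) and hare (fast, +2):
  init: slow=0, fast=0
  step 1: slow=1, fast=2
  step 2: slow=2, fast=4
  step 3: slow=3, fast=6
  step 4: slow=4, fast=5
  step 5: slow=5, fast=7
  step 6: slow=6, fast=6
  slow == fast at node 6: cycle detected

Cycle: yes


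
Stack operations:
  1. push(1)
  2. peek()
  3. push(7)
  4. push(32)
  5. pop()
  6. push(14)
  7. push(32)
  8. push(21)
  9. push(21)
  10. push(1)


push(1) -> [1]
peek()->1
push(7) -> [1, 7]
push(32) -> [1, 7, 32]
pop()->32, [1, 7]
push(14) -> [1, 7, 14]
push(32) -> [1, 7, 14, 32]
push(21) -> [1, 7, 14, 32, 21]
push(21) -> [1, 7, 14, 32, 21, 21]
push(1) -> [1, 7, 14, 32, 21, 21, 1]

Final stack: [1, 7, 14, 32, 21, 21, 1]


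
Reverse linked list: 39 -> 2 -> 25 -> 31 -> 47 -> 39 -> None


Step 1: curr=39, set curr.next=prev(None) | reversed so far: 39
Step 2: curr=2, set curr.next=prev(39) | reversed so far: 2 -> 39
Step 3: curr=25, set curr.next=prev(2) | reversed so far: 25 -> 2 -> 39
Step 4: curr=31, set curr.next=prev(25) | reversed so far: 31 -> 25 -> 2 -> 39
Step 5: curr=47, set curr.next=prev(31) | reversed so far: 47 -> 31 -> 25 -> 2 -> 39
Step 6: curr=39, set curr.next=prev(47) | reversed so far: 39 -> 47 -> 31 -> 25 -> 2 -> 39

39 -> 47 -> 31 -> 25 -> 2 -> 39 -> None


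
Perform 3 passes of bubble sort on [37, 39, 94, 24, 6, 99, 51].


Initial: [37, 39, 94, 24, 6, 99, 51]
Pass 1: [37, 39, 24, 6, 94, 51, 99] (3 swaps)
Pass 2: [37, 24, 6, 39, 51, 94, 99] (3 swaps)
Pass 3: [24, 6, 37, 39, 51, 94, 99] (2 swaps)

After 3 passes: [24, 6, 37, 39, 51, 94, 99]


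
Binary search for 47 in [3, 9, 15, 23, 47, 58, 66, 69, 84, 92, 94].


Step 1: lo=0, hi=10, mid=5, val=58
Step 2: lo=0, hi=4, mid=2, val=15
Step 3: lo=3, hi=4, mid=3, val=23
Step 4: lo=4, hi=4, mid=4, val=47

Found at index 4


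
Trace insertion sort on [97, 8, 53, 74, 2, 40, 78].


Initial: [97, 8, 53, 74, 2, 40, 78]
Insert 8: [8, 97, 53, 74, 2, 40, 78]
Insert 53: [8, 53, 97, 74, 2, 40, 78]
Insert 74: [8, 53, 74, 97, 2, 40, 78]
Insert 2: [2, 8, 53, 74, 97, 40, 78]
Insert 40: [2, 8, 40, 53, 74, 97, 78]
Insert 78: [2, 8, 40, 53, 74, 78, 97]

Sorted: [2, 8, 40, 53, 74, 78, 97]


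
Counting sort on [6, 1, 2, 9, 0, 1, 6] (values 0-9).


Input: [6, 1, 2, 9, 0, 1, 6]
Counts: [1, 2, 1, 0, 0, 0, 2, 0, 0, 1]

Sorted: [0, 1, 1, 2, 6, 6, 9]


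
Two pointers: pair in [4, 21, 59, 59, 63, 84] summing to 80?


lo=0(4)+hi=5(84)=88
lo=0(4)+hi=4(63)=67
lo=1(21)+hi=4(63)=84
lo=1(21)+hi=3(59)=80

Yes: 21+59=80


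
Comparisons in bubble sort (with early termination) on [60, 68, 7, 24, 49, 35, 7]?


Algorithm: bubble sort (with early termination)
Input: [60, 68, 7, 24, 49, 35, 7]
Sorted: [7, 7, 24, 35, 49, 60, 68]

21


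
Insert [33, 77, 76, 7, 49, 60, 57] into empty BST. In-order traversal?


Insert 33: root
Insert 77: R from 33
Insert 76: R from 33 -> L from 77
Insert 7: L from 33
Insert 49: R from 33 -> L from 77 -> L from 76
Insert 60: R from 33 -> L from 77 -> L from 76 -> R from 49
Insert 57: R from 33 -> L from 77 -> L from 76 -> R from 49 -> L from 60

In-order: [7, 33, 49, 57, 60, 76, 77]


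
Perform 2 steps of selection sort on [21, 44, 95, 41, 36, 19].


Initial: [21, 44, 95, 41, 36, 19]
Step 1: min=19 at 5
  Swap: [19, 44, 95, 41, 36, 21]
Step 2: min=21 at 5
  Swap: [19, 21, 95, 41, 36, 44]

After 2 steps: [19, 21, 95, 41, 36, 44]


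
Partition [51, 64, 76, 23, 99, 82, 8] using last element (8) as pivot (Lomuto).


Pivot: 8
Place pivot at 0: [8, 64, 76, 23, 99, 82, 51]

Partitioned: [8, 64, 76, 23, 99, 82, 51]


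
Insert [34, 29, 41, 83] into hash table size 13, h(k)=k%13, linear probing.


Insert 34: h=8 -> slot 8
Insert 29: h=3 -> slot 3
Insert 41: h=2 -> slot 2
Insert 83: h=5 -> slot 5

Table: [None, None, 41, 29, None, 83, None, None, 34, None, None, None, None]


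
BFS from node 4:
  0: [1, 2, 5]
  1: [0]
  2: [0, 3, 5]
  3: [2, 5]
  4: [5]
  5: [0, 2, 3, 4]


Visit 4, enqueue [5]
Visit 5, enqueue [0, 2, 3]
Visit 0, enqueue [1]
Visit 2, enqueue []
Visit 3, enqueue []
Visit 1, enqueue []

BFS order: [4, 5, 0, 2, 3, 1]


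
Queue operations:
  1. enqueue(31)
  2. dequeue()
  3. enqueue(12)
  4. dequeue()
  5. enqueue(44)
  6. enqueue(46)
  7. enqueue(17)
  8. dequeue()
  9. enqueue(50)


enqueue(31) -> [31]
dequeue()->31, []
enqueue(12) -> [12]
dequeue()->12, []
enqueue(44) -> [44]
enqueue(46) -> [44, 46]
enqueue(17) -> [44, 46, 17]
dequeue()->44, [46, 17]
enqueue(50) -> [46, 17, 50]

Final queue: [46, 17, 50]


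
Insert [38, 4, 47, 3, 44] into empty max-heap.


Insert 38: [38]
Insert 4: [38, 4]
Insert 47: [47, 4, 38]
Insert 3: [47, 4, 38, 3]
Insert 44: [47, 44, 38, 3, 4]

Final heap: [47, 44, 38, 3, 4]


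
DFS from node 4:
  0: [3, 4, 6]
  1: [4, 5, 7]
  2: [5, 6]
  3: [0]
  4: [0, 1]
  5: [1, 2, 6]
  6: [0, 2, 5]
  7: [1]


Visit 4, push [1, 0]
Visit 0, push [6, 3]
Visit 3, push []
Visit 6, push [5, 2]
Visit 2, push [5]
Visit 5, push [1]
Visit 1, push [7]
Visit 7, push []

DFS order: [4, 0, 3, 6, 2, 5, 1, 7]


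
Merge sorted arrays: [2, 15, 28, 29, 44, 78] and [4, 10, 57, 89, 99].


Take 2 from A
Take 4 from B
Take 10 from B
Take 15 from A
Take 28 from A
Take 29 from A
Take 44 from A
Take 57 from B
Take 78 from A

Merged: [2, 4, 10, 15, 28, 29, 44, 57, 78, 89, 99]


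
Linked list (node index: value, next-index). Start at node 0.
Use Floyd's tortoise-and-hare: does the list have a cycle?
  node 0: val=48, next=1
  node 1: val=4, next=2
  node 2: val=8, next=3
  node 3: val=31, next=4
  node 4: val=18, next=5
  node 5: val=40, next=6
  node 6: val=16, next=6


Floyd's tortoise (slow, +1) and hare (fast, +2):
  init: slow=0, fast=0
  step 1: slow=1, fast=2
  step 2: slow=2, fast=4
  step 3: slow=3, fast=6
  step 4: slow=4, fast=6
  step 5: slow=5, fast=6
  step 6: slow=6, fast=6
  slow == fast at node 6: cycle detected

Cycle: yes


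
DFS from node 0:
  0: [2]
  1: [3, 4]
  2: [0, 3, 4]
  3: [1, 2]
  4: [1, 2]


Visit 0, push [2]
Visit 2, push [4, 3]
Visit 3, push [1]
Visit 1, push [4]
Visit 4, push []

DFS order: [0, 2, 3, 1, 4]


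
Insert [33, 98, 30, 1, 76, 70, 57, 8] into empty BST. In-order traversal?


Insert 33: root
Insert 98: R from 33
Insert 30: L from 33
Insert 1: L from 33 -> L from 30
Insert 76: R from 33 -> L from 98
Insert 70: R from 33 -> L from 98 -> L from 76
Insert 57: R from 33 -> L from 98 -> L from 76 -> L from 70
Insert 8: L from 33 -> L from 30 -> R from 1

In-order: [1, 8, 30, 33, 57, 70, 76, 98]


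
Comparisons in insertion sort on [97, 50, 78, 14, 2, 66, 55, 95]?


Algorithm: insertion sort
Input: [97, 50, 78, 14, 2, 66, 55, 95]
Sorted: [2, 14, 50, 55, 66, 78, 95, 97]

19


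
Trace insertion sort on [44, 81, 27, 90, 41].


Initial: [44, 81, 27, 90, 41]
Insert 81: [44, 81, 27, 90, 41]
Insert 27: [27, 44, 81, 90, 41]
Insert 90: [27, 44, 81, 90, 41]
Insert 41: [27, 41, 44, 81, 90]

Sorted: [27, 41, 44, 81, 90]


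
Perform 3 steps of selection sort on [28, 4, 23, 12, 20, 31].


Initial: [28, 4, 23, 12, 20, 31]
Step 1: min=4 at 1
  Swap: [4, 28, 23, 12, 20, 31]
Step 2: min=12 at 3
  Swap: [4, 12, 23, 28, 20, 31]
Step 3: min=20 at 4
  Swap: [4, 12, 20, 28, 23, 31]

After 3 steps: [4, 12, 20, 28, 23, 31]


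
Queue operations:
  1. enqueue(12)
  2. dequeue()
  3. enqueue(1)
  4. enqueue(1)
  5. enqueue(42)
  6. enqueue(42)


enqueue(12) -> [12]
dequeue()->12, []
enqueue(1) -> [1]
enqueue(1) -> [1, 1]
enqueue(42) -> [1, 1, 42]
enqueue(42) -> [1, 1, 42, 42]

Final queue: [1, 1, 42, 42]


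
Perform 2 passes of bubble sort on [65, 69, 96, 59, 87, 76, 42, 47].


Initial: [65, 69, 96, 59, 87, 76, 42, 47]
Pass 1: [65, 69, 59, 87, 76, 42, 47, 96] (5 swaps)
Pass 2: [65, 59, 69, 76, 42, 47, 87, 96] (4 swaps)

After 2 passes: [65, 59, 69, 76, 42, 47, 87, 96]


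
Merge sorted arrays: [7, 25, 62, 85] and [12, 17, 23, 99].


Take 7 from A
Take 12 from B
Take 17 from B
Take 23 from B
Take 25 from A
Take 62 from A
Take 85 from A

Merged: [7, 12, 17, 23, 25, 62, 85, 99]


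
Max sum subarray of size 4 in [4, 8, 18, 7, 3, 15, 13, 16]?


[0:4]: 37
[1:5]: 36
[2:6]: 43
[3:7]: 38
[4:8]: 47

Max: 47 at [4:8]


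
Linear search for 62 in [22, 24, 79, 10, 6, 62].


i=0: 22!=62
i=1: 24!=62
i=2: 79!=62
i=3: 10!=62
i=4: 6!=62
i=5: 62==62 found!

Found at 5, 6 comps


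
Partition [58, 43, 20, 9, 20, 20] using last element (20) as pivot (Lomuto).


Pivot: 20
  20 <= 20: swap -> [20, 43, 58, 9, 20, 20]
  9 <= 20: swap -> [20, 9, 58, 43, 20, 20]
  20 <= 20: swap -> [20, 9, 20, 43, 58, 20]
Place pivot at 3: [20, 9, 20, 20, 58, 43]

Partitioned: [20, 9, 20, 20, 58, 43]


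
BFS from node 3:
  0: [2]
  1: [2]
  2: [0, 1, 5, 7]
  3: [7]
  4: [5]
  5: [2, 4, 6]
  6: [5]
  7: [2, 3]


Visit 3, enqueue [7]
Visit 7, enqueue [2]
Visit 2, enqueue [0, 1, 5]
Visit 0, enqueue []
Visit 1, enqueue []
Visit 5, enqueue [4, 6]
Visit 4, enqueue []
Visit 6, enqueue []

BFS order: [3, 7, 2, 0, 1, 5, 4, 6]


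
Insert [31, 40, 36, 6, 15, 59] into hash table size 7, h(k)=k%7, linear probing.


Insert 31: h=3 -> slot 3
Insert 40: h=5 -> slot 5
Insert 36: h=1 -> slot 1
Insert 6: h=6 -> slot 6
Insert 15: h=1, 1 probes -> slot 2
Insert 59: h=3, 1 probes -> slot 4

Table: [None, 36, 15, 31, 59, 40, 6]


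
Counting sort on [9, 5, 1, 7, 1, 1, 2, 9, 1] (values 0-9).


Input: [9, 5, 1, 7, 1, 1, 2, 9, 1]
Counts: [0, 4, 1, 0, 0, 1, 0, 1, 0, 2]

Sorted: [1, 1, 1, 1, 2, 5, 7, 9, 9]


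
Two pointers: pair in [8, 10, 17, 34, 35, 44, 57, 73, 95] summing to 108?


lo=0(8)+hi=8(95)=103
lo=1(10)+hi=8(95)=105
lo=2(17)+hi=8(95)=112
lo=2(17)+hi=7(73)=90
lo=3(34)+hi=7(73)=107
lo=4(35)+hi=7(73)=108

Yes: 35+73=108


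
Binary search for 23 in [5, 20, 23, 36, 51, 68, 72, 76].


Step 1: lo=0, hi=7, mid=3, val=36
Step 2: lo=0, hi=2, mid=1, val=20
Step 3: lo=2, hi=2, mid=2, val=23

Found at index 2


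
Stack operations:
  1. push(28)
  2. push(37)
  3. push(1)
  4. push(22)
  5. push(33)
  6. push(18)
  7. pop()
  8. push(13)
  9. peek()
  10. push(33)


push(28) -> [28]
push(37) -> [28, 37]
push(1) -> [28, 37, 1]
push(22) -> [28, 37, 1, 22]
push(33) -> [28, 37, 1, 22, 33]
push(18) -> [28, 37, 1, 22, 33, 18]
pop()->18, [28, 37, 1, 22, 33]
push(13) -> [28, 37, 1, 22, 33, 13]
peek()->13
push(33) -> [28, 37, 1, 22, 33, 13, 33]

Final stack: [28, 37, 1, 22, 33, 13, 33]


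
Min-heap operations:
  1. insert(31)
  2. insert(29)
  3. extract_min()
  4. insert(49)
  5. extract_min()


insert(31) -> [31]
insert(29) -> [29, 31]
extract_min()->29, [31]
insert(49) -> [31, 49]
extract_min()->31, [49]

Final heap: [49]


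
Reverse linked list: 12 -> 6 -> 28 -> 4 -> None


Step 1: curr=12, set curr.next=prev(None) | reversed so far: 12
Step 2: curr=6, set curr.next=prev(12) | reversed so far: 6 -> 12
Step 3: curr=28, set curr.next=prev(6) | reversed so far: 28 -> 6 -> 12
Step 4: curr=4, set curr.next=prev(28) | reversed so far: 4 -> 28 -> 6 -> 12

4 -> 28 -> 6 -> 12 -> None


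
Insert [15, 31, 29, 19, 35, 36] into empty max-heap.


Insert 15: [15]
Insert 31: [31, 15]
Insert 29: [31, 15, 29]
Insert 19: [31, 19, 29, 15]
Insert 35: [35, 31, 29, 15, 19]
Insert 36: [36, 31, 35, 15, 19, 29]

Final heap: [36, 31, 35, 15, 19, 29]


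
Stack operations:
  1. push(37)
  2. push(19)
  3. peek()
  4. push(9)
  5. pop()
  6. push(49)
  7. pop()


push(37) -> [37]
push(19) -> [37, 19]
peek()->19
push(9) -> [37, 19, 9]
pop()->9, [37, 19]
push(49) -> [37, 19, 49]
pop()->49, [37, 19]

Final stack: [37, 19]


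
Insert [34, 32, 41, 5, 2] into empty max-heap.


Insert 34: [34]
Insert 32: [34, 32]
Insert 41: [41, 32, 34]
Insert 5: [41, 32, 34, 5]
Insert 2: [41, 32, 34, 5, 2]

Final heap: [41, 32, 34, 5, 2]


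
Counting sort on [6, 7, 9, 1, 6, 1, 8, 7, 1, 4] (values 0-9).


Input: [6, 7, 9, 1, 6, 1, 8, 7, 1, 4]
Counts: [0, 3, 0, 0, 1, 0, 2, 2, 1, 1]

Sorted: [1, 1, 1, 4, 6, 6, 7, 7, 8, 9]


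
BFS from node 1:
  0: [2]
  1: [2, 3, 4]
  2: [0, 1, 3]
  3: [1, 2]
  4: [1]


Visit 1, enqueue [2, 3, 4]
Visit 2, enqueue [0]
Visit 3, enqueue []
Visit 4, enqueue []
Visit 0, enqueue []

BFS order: [1, 2, 3, 4, 0]


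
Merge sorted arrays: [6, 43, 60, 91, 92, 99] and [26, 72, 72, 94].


Take 6 from A
Take 26 from B
Take 43 from A
Take 60 from A
Take 72 from B
Take 72 from B
Take 91 from A
Take 92 from A
Take 94 from B

Merged: [6, 26, 43, 60, 72, 72, 91, 92, 94, 99]


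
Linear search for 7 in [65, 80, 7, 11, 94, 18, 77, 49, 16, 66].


i=0: 65!=7
i=1: 80!=7
i=2: 7==7 found!

Found at 2, 3 comps


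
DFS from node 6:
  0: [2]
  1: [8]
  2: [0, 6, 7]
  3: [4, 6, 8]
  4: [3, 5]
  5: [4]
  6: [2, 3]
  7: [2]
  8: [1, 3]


Visit 6, push [3, 2]
Visit 2, push [7, 0]
Visit 0, push []
Visit 7, push []
Visit 3, push [8, 4]
Visit 4, push [5]
Visit 5, push []
Visit 8, push [1]
Visit 1, push []

DFS order: [6, 2, 0, 7, 3, 4, 5, 8, 1]


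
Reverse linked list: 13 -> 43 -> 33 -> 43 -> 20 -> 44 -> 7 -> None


Step 1: curr=13, set curr.next=prev(None) | reversed so far: 13
Step 2: curr=43, set curr.next=prev(13) | reversed so far: 43 -> 13
Step 3: curr=33, set curr.next=prev(43) | reversed so far: 33 -> 43 -> 13
Step 4: curr=43, set curr.next=prev(33) | reversed so far: 43 -> 33 -> 43 -> 13
Step 5: curr=20, set curr.next=prev(43) | reversed so far: 20 -> 43 -> 33 -> 43 -> 13
Step 6: curr=44, set curr.next=prev(20) | reversed so far: 44 -> 20 -> 43 -> 33 -> 43 -> 13
Step 7: curr=7, set curr.next=prev(44) | reversed so far: 7 -> 44 -> 20 -> 43 -> 33 -> 43 -> 13

7 -> 44 -> 20 -> 43 -> 33 -> 43 -> 13 -> None


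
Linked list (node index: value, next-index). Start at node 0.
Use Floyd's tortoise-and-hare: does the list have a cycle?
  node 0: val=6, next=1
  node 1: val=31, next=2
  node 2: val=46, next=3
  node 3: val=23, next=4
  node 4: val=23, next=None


Floyd's tortoise (slow, +1) and hare (fast, +2):
  init: slow=0, fast=0
  step 1: slow=1, fast=2
  step 2: slow=2, fast=4
  step 3: fast -> None, no cycle

Cycle: no


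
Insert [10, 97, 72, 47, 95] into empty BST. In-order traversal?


Insert 10: root
Insert 97: R from 10
Insert 72: R from 10 -> L from 97
Insert 47: R from 10 -> L from 97 -> L from 72
Insert 95: R from 10 -> L from 97 -> R from 72

In-order: [10, 47, 72, 95, 97]


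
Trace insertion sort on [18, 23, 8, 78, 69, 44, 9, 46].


Initial: [18, 23, 8, 78, 69, 44, 9, 46]
Insert 23: [18, 23, 8, 78, 69, 44, 9, 46]
Insert 8: [8, 18, 23, 78, 69, 44, 9, 46]
Insert 78: [8, 18, 23, 78, 69, 44, 9, 46]
Insert 69: [8, 18, 23, 69, 78, 44, 9, 46]
Insert 44: [8, 18, 23, 44, 69, 78, 9, 46]
Insert 9: [8, 9, 18, 23, 44, 69, 78, 46]
Insert 46: [8, 9, 18, 23, 44, 46, 69, 78]

Sorted: [8, 9, 18, 23, 44, 46, 69, 78]


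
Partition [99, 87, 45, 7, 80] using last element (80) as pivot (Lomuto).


Pivot: 80
  45 <= 80: swap -> [45, 87, 99, 7, 80]
  7 <= 80: swap -> [45, 7, 99, 87, 80]
Place pivot at 2: [45, 7, 80, 87, 99]

Partitioned: [45, 7, 80, 87, 99]


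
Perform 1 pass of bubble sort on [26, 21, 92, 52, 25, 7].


Initial: [26, 21, 92, 52, 25, 7]
Pass 1: [21, 26, 52, 25, 7, 92] (4 swaps)

After 1 pass: [21, 26, 52, 25, 7, 92]


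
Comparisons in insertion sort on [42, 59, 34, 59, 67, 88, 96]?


Algorithm: insertion sort
Input: [42, 59, 34, 59, 67, 88, 96]
Sorted: [34, 42, 59, 59, 67, 88, 96]

7


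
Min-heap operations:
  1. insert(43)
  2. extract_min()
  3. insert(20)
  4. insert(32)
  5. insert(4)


insert(43) -> [43]
extract_min()->43, []
insert(20) -> [20]
insert(32) -> [20, 32]
insert(4) -> [4, 32, 20]

Final heap: [4, 32, 20]


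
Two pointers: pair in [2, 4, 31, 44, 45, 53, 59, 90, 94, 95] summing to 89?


lo=0(2)+hi=9(95)=97
lo=0(2)+hi=8(94)=96
lo=0(2)+hi=7(90)=92
lo=0(2)+hi=6(59)=61
lo=1(4)+hi=6(59)=63
lo=2(31)+hi=6(59)=90
lo=2(31)+hi=5(53)=84
lo=3(44)+hi=5(53)=97
lo=3(44)+hi=4(45)=89

Yes: 44+45=89


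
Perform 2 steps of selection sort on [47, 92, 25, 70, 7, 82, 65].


Initial: [47, 92, 25, 70, 7, 82, 65]
Step 1: min=7 at 4
  Swap: [7, 92, 25, 70, 47, 82, 65]
Step 2: min=25 at 2
  Swap: [7, 25, 92, 70, 47, 82, 65]

After 2 steps: [7, 25, 92, 70, 47, 82, 65]


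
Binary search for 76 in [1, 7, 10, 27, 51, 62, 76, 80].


Step 1: lo=0, hi=7, mid=3, val=27
Step 2: lo=4, hi=7, mid=5, val=62
Step 3: lo=6, hi=7, mid=6, val=76

Found at index 6


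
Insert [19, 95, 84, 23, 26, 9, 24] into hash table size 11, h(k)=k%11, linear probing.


Insert 19: h=8 -> slot 8
Insert 95: h=7 -> slot 7
Insert 84: h=7, 2 probes -> slot 9
Insert 23: h=1 -> slot 1
Insert 26: h=4 -> slot 4
Insert 9: h=9, 1 probes -> slot 10
Insert 24: h=2 -> slot 2

Table: [None, 23, 24, None, 26, None, None, 95, 19, 84, 9]


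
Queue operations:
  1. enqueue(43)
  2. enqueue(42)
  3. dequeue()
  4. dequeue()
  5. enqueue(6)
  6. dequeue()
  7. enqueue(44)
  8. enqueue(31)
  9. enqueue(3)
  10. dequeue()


enqueue(43) -> [43]
enqueue(42) -> [43, 42]
dequeue()->43, [42]
dequeue()->42, []
enqueue(6) -> [6]
dequeue()->6, []
enqueue(44) -> [44]
enqueue(31) -> [44, 31]
enqueue(3) -> [44, 31, 3]
dequeue()->44, [31, 3]

Final queue: [31, 3]


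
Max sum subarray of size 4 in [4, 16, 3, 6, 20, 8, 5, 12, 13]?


[0:4]: 29
[1:5]: 45
[2:6]: 37
[3:7]: 39
[4:8]: 45
[5:9]: 38

Max: 45 at [1:5]


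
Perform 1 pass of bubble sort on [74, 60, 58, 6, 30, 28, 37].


Initial: [74, 60, 58, 6, 30, 28, 37]
Pass 1: [60, 58, 6, 30, 28, 37, 74] (6 swaps)

After 1 pass: [60, 58, 6, 30, 28, 37, 74]


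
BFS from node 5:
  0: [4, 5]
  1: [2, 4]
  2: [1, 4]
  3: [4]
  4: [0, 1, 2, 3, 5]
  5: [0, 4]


Visit 5, enqueue [0, 4]
Visit 0, enqueue []
Visit 4, enqueue [1, 2, 3]
Visit 1, enqueue []
Visit 2, enqueue []
Visit 3, enqueue []

BFS order: [5, 0, 4, 1, 2, 3]


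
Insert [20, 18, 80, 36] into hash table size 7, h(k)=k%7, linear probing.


Insert 20: h=6 -> slot 6
Insert 18: h=4 -> slot 4
Insert 80: h=3 -> slot 3
Insert 36: h=1 -> slot 1

Table: [None, 36, None, 80, 18, None, 20]


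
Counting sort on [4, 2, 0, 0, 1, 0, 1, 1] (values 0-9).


Input: [4, 2, 0, 0, 1, 0, 1, 1]
Counts: [3, 3, 1, 0, 1, 0, 0, 0, 0, 0]

Sorted: [0, 0, 0, 1, 1, 1, 2, 4]


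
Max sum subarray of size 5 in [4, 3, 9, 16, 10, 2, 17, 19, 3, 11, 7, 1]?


[0:5]: 42
[1:6]: 40
[2:7]: 54
[3:8]: 64
[4:9]: 51
[5:10]: 52
[6:11]: 57
[7:12]: 41

Max: 64 at [3:8]


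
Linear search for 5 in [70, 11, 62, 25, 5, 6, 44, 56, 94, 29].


i=0: 70!=5
i=1: 11!=5
i=2: 62!=5
i=3: 25!=5
i=4: 5==5 found!

Found at 4, 5 comps


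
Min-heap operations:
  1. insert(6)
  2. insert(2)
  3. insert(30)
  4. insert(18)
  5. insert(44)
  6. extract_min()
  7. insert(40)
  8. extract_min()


insert(6) -> [6]
insert(2) -> [2, 6]
insert(30) -> [2, 6, 30]
insert(18) -> [2, 6, 30, 18]
insert(44) -> [2, 6, 30, 18, 44]
extract_min()->2, [6, 18, 30, 44]
insert(40) -> [6, 18, 30, 44, 40]
extract_min()->6, [18, 40, 30, 44]

Final heap: [18, 40, 30, 44]


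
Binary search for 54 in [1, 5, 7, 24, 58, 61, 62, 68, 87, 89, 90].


Step 1: lo=0, hi=10, mid=5, val=61
Step 2: lo=0, hi=4, mid=2, val=7
Step 3: lo=3, hi=4, mid=3, val=24
Step 4: lo=4, hi=4, mid=4, val=58

Not found


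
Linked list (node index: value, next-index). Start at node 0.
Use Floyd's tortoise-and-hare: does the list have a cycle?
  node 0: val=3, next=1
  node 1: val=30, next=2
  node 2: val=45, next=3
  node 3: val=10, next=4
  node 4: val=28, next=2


Floyd's tortoise (slow, +1) and hare (fast, +2):
  init: slow=0, fast=0
  step 1: slow=1, fast=2
  step 2: slow=2, fast=4
  step 3: slow=3, fast=3
  slow == fast at node 3: cycle detected

Cycle: yes


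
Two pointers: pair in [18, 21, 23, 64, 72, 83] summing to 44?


lo=0(18)+hi=5(83)=101
lo=0(18)+hi=4(72)=90
lo=0(18)+hi=3(64)=82
lo=0(18)+hi=2(23)=41
lo=1(21)+hi=2(23)=44

Yes: 21+23=44


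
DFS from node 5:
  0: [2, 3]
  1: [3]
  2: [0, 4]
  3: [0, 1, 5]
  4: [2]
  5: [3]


Visit 5, push [3]
Visit 3, push [1, 0]
Visit 0, push [2]
Visit 2, push [4]
Visit 4, push []
Visit 1, push []

DFS order: [5, 3, 0, 2, 4, 1]


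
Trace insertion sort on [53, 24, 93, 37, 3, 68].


Initial: [53, 24, 93, 37, 3, 68]
Insert 24: [24, 53, 93, 37, 3, 68]
Insert 93: [24, 53, 93, 37, 3, 68]
Insert 37: [24, 37, 53, 93, 3, 68]
Insert 3: [3, 24, 37, 53, 93, 68]
Insert 68: [3, 24, 37, 53, 68, 93]

Sorted: [3, 24, 37, 53, 68, 93]


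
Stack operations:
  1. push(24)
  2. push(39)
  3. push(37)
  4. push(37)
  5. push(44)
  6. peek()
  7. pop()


push(24) -> [24]
push(39) -> [24, 39]
push(37) -> [24, 39, 37]
push(37) -> [24, 39, 37, 37]
push(44) -> [24, 39, 37, 37, 44]
peek()->44
pop()->44, [24, 39, 37, 37]

Final stack: [24, 39, 37, 37]
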